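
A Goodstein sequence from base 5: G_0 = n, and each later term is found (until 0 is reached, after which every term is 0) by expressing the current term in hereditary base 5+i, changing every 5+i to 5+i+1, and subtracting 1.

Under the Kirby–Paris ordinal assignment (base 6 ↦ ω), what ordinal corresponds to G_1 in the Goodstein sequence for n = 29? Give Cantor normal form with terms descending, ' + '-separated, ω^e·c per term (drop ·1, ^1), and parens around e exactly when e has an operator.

ω^2 + 3

i=0: 29 = 5^2 + 4 (b=5); 5→6: 6^2 + 4 = 40; 40−1 = 39
i=1: 39 = 6^2 + 3 (b=6); 6→7: 7^2 + 3 = 52; 52−1 = 51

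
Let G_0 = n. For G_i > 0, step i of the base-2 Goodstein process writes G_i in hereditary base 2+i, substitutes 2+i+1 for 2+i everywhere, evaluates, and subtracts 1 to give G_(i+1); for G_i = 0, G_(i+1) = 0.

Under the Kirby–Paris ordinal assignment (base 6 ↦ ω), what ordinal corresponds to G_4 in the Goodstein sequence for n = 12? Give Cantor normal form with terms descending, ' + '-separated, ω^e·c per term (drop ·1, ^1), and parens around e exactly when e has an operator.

[0] 12 ≡ 2^(2 + 1) + 2^2 (base 2). Lift 3: 108. −1: 107.
[1] 107 ≡ 3^(3 + 1) + 2·3^2 + 2·3 + 2 (base 3). Lift 4: 1066. −1: 1065.
[2] 1065 ≡ 4^(4 + 1) + 2·4^2 + 2·4 + 1 (base 4). Lift 5: 15686. −1: 15685.
[3] 15685 ≡ 5^(5 + 1) + 2·5^2 + 2·5 (base 5). Lift 6: 280020. −1: 280019.

ω^(ω + 1) + ω^2·2 + ω + 5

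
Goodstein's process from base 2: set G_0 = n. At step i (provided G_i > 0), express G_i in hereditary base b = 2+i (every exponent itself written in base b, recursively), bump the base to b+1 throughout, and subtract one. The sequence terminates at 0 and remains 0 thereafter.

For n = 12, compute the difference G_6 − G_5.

128452957

i=0: 12 = 2^(2 + 1) + 2^2 (b=2); 2→3: 3^(3 + 1) + 3^3 = 108; 108−1 = 107
i=1: 107 = 3^(3 + 1) + 2·3^2 + 2·3 + 2 (b=3); 3→4: 4^(4 + 1) + 2·4^2 + 2·4 + 2 = 1066; 1066−1 = 1065
i=2: 1065 = 4^(4 + 1) + 2·4^2 + 2·4 + 1 (b=4); 4→5: 5^(5 + 1) + 2·5^2 + 2·5 + 1 = 15686; 15686−1 = 15685
i=3: 15685 = 5^(5 + 1) + 2·5^2 + 2·5 (b=5); 5→6: 6^(6 + 1) + 2·6^2 + 2·6 = 280020; 280020−1 = 280019
i=4: 280019 = 6^(6 + 1) + 2·6^2 + 6 + 5 (b=6); 6→7: 7^(7 + 1) + 2·7^2 + 7 + 5 = 5764911; 5764911−1 = 5764910
i=5: 5764910 = 7^(7 + 1) + 2·7^2 + 7 + 4 (b=7); 7→8: 8^(8 + 1) + 2·8^2 + 8 + 4 = 134217868; 134217868−1 = 134217867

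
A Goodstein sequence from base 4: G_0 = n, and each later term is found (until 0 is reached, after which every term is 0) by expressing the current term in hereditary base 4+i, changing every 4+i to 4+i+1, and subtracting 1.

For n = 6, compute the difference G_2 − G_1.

0

step 0: 6 = 4 + 2; sub 5 for 4: 5 + 2; = 7; G_1 = 7−1 = 6
step 1: 6 = 5 + 1; sub 6 for 5: 6 + 1; = 7; G_2 = 7−1 = 6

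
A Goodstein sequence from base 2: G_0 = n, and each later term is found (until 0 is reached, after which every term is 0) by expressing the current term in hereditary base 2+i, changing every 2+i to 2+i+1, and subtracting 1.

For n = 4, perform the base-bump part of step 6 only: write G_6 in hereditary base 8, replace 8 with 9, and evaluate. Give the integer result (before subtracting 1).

174

G_0 = 4. HB_2(4) = 2^2. Bump = 27. G_1 = 26.
G_1 = 26. HB_3(26) = 2·3^2 + 2·3 + 2. Bump = 42. G_2 = 41.
G_2 = 41. HB_4(41) = 2·4^2 + 2·4 + 1. Bump = 61. G_3 = 60.
G_3 = 60. HB_5(60) = 2·5^2 + 2·5. Bump = 84. G_4 = 83.
G_4 = 83. HB_6(83) = 2·6^2 + 6 + 5. Bump = 110. G_5 = 109.
G_5 = 109. HB_7(109) = 2·7^2 + 7 + 4. Bump = 140. G_6 = 139.
G_6 = 139. HB_8(139) = 2·8^2 + 8 + 3. Bump = 174. G_7 = 173.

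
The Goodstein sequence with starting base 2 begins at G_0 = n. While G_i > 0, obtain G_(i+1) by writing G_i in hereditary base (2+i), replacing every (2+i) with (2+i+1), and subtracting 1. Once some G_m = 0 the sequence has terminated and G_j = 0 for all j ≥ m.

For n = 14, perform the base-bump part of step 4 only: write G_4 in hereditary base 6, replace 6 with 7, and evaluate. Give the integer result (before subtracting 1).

14 —HB2→ 2^(2 + 1) + 2^2 + 2 —bump→ 3^(3 + 1) + 3^3 + 3 = 111 —(−1)→ 110
110 —HB3→ 3^(3 + 1) + 3^3 + 2 —bump→ 4^(4 + 1) + 4^4 + 2 = 1282 —(−1)→ 1281
1281 —HB4→ 4^(4 + 1) + 4^4 + 1 —bump→ 5^(5 + 1) + 5^5 + 1 = 18751 —(−1)→ 18750
18750 —HB5→ 5^(5 + 1) + 5^5 —bump→ 6^(6 + 1) + 6^6 = 326592 —(−1)→ 326591
326591 —HB6→ 6^(6 + 1) + 5·6^5 + 5·6^4 + 5·6^3 + 5·6^2 + 5·6 + 5 —bump→ 7^(7 + 1) + 5·7^5 + 5·7^4 + 5·7^3 + 5·7^2 + 5·7 + 5 = 5862841 —(−1)→ 5862840

5862841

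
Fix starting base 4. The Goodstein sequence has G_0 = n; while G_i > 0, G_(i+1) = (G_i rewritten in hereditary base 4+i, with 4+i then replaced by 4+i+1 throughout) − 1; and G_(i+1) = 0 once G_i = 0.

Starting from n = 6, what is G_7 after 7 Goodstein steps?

2

step 0: 6 = 4 + 2; sub 5 for 4: 5 + 2; = 7; G_1 = 7−1 = 6
step 1: 6 = 5 + 1; sub 6 for 5: 6 + 1; = 7; G_2 = 7−1 = 6
step 2: 6 = 6; sub 7 for 6: 7; = 7; G_3 = 7−1 = 6
step 3: 6 = 6; sub 8 for 7: 6; = 6; G_4 = 6−1 = 5
step 4: 5 = 5; sub 9 for 8: 5; = 5; G_5 = 5−1 = 4
step 5: 4 = 4; sub 10 for 9: 4; = 4; G_6 = 4−1 = 3
step 6: 3 = 3; sub 11 for 10: 3; = 3; G_7 = 3−1 = 2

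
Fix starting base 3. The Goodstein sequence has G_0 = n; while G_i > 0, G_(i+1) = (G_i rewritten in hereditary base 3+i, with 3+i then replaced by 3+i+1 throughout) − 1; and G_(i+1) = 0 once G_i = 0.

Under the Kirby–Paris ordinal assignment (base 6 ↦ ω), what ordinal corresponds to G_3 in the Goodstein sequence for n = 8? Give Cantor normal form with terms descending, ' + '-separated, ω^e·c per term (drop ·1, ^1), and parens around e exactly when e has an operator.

ω + 5

8 —HB3→ 2·3 + 2 —bump→ 2·4 + 2 = 10 —(−1)→ 9
9 —HB4→ 2·4 + 1 —bump→ 2·5 + 1 = 11 —(−1)→ 10
10 —HB5→ 2·5 —bump→ 2·6 = 12 —(−1)→ 11
11 —HB6→ 6 + 5 —bump→ 7 + 5 = 12 —(−1)→ 11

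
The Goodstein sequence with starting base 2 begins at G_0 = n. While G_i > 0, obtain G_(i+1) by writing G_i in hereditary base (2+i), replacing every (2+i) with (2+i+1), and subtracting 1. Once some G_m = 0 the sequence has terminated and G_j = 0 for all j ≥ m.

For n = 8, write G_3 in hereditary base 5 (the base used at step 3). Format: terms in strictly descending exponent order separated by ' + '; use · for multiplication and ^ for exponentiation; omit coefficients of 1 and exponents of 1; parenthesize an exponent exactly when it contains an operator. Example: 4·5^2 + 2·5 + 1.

2·5^5 + 2·5^2 + 2·5

step 0: 8 = 2^(2 + 1); sub 3 for 2: 3^(3 + 1); = 81; G_1 = 81−1 = 80
step 1: 80 = 2·3^3 + 2·3^2 + 2·3 + 2; sub 4 for 3: 2·4^4 + 2·4^2 + 2·4 + 2; = 554; G_2 = 554−1 = 553
step 2: 553 = 2·4^4 + 2·4^2 + 2·4 + 1; sub 5 for 4: 2·5^5 + 2·5^2 + 2·5 + 1; = 6311; G_3 = 6311−1 = 6310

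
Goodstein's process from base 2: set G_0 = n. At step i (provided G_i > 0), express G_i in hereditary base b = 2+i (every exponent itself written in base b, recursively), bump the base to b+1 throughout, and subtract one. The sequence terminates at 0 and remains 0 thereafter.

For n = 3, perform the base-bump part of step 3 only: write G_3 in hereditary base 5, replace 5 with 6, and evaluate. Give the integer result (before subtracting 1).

2

(0) 3|_2 = 2 + 1 ↦ 3 + 1|_3 = 4 ⇒ 3
(1) 3|_3 = 3 ↦ 4|_4 = 4 ⇒ 3
(2) 3|_4 = 3 ↦ 3|_5 = 3 ⇒ 2
(3) 2|_5 = 2 ↦ 2|_6 = 2 ⇒ 1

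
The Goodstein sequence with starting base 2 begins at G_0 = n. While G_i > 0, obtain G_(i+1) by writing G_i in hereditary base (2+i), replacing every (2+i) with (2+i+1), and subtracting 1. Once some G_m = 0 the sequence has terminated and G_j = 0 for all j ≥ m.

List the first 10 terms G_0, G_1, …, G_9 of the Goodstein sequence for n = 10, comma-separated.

i=0: 10 = 2^(2 + 1) + 2 (b=2); 2→3: 3^(3 + 1) + 3 = 84; 84−1 = 83
i=1: 83 = 3^(3 + 1) + 2 (b=3); 3→4: 4^(4 + 1) + 2 = 1026; 1026−1 = 1025
i=2: 1025 = 4^(4 + 1) + 1 (b=4); 4→5: 5^(5 + 1) + 1 = 15626; 15626−1 = 15625
i=3: 15625 = 5^(5 + 1) (b=5); 5→6: 6^(6 + 1) = 279936; 279936−1 = 279935
i=4: 279935 = 5·6^6 + 5·6^5 + 5·6^4 + 5·6^3 + 5·6^2 + 5·6 + 5 (b=6); 6→7: 5·7^7 + 5·7^5 + 5·7^4 + 5·7^3 + 5·7^2 + 5·7 + 5 = 4215755; 4215755−1 = 4215754
i=5: 4215754 = 5·7^7 + 5·7^5 + 5·7^4 + 5·7^3 + 5·7^2 + 5·7 + 4 (b=7); 7→8: 5·8^8 + 5·8^5 + 5·8^4 + 5·8^3 + 5·8^2 + 5·8 + 4 = 84073324; 84073324−1 = 84073323
i=6: 84073323 = 5·8^8 + 5·8^5 + 5·8^4 + 5·8^3 + 5·8^2 + 5·8 + 3 (b=8); 8→9: 5·9^9 + 5·9^5 + 5·9^4 + 5·9^3 + 5·9^2 + 5·9 + 3 = 1937434593; 1937434593−1 = 1937434592
i=7: 1937434592 = 5·9^9 + 5·9^5 + 5·9^4 + 5·9^3 + 5·9^2 + 5·9 + 2 (b=9); 9→10: 5·10^10 + 5·10^5 + 5·10^4 + 5·10^3 + 5·10^2 + 5·10 + 2 = 50000555552; 50000555552−1 = 50000555551
i=8: 50000555551 = 5·10^10 + 5·10^5 + 5·10^4 + 5·10^3 + 5·10^2 + 5·10 + 1 (b=10); 10→11: 5·11^11 + 5·11^5 + 5·11^4 + 5·11^3 + 5·11^2 + 5·11 + 1 = 1426559238831; 1426559238831−1 = 1426559238830

10, 83, 1025, 15625, 279935, 4215754, 84073323, 1937434592, 50000555551, 1426559238830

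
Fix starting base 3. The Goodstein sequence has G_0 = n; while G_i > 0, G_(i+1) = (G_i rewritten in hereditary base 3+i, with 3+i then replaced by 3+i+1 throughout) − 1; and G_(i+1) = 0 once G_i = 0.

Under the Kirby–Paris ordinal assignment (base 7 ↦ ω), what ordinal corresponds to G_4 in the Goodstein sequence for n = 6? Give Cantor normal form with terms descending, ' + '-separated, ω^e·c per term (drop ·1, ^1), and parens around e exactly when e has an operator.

ω

[0] 6 ≡ 2·3 (base 3). Lift 4: 8. −1: 7.
[1] 7 ≡ 4 + 3 (base 4). Lift 5: 8. −1: 7.
[2] 7 ≡ 5 + 2 (base 5). Lift 6: 8. −1: 7.
[3] 7 ≡ 6 + 1 (base 6). Lift 7: 8. −1: 7.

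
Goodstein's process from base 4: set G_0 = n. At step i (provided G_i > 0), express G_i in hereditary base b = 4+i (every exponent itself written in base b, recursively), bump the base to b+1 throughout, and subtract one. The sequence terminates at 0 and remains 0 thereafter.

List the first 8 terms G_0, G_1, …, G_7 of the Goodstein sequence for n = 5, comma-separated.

[0] 5 ≡ 4 + 1 (base 4). Lift 5: 6. −1: 5.
[1] 5 ≡ 5 (base 5). Lift 6: 6. −1: 5.
[2] 5 ≡ 5 (base 6). Lift 7: 5. −1: 4.
[3] 4 ≡ 4 (base 7). Lift 8: 4. −1: 3.
[4] 3 ≡ 3 (base 8). Lift 9: 3. −1: 2.
[5] 2 ≡ 2 (base 9). Lift 10: 2. −1: 1.
[6] 1 ≡ 1 (base 10). Lift 11: 1. −1: 0.

5, 5, 5, 4, 3, 2, 1, 0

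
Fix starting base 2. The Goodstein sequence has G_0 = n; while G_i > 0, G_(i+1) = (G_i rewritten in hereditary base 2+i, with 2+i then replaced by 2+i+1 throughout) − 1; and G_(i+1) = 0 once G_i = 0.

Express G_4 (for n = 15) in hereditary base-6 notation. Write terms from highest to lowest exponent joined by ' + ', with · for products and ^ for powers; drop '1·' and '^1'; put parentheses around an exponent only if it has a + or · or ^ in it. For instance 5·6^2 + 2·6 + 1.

6^(6 + 1) + 6^6 + 1

[0] 15 ≡ 2^(2 + 1) + 2^2 + 2 + 1 (base 2). Lift 3: 112. −1: 111.
[1] 111 ≡ 3^(3 + 1) + 3^3 + 3 (base 3). Lift 4: 1284. −1: 1283.
[2] 1283 ≡ 4^(4 + 1) + 4^4 + 3 (base 4). Lift 5: 18753. −1: 18752.
[3] 18752 ≡ 5^(5 + 1) + 5^5 + 2 (base 5). Lift 6: 326594. −1: 326593.
[4] 326593 ≡ 6^(6 + 1) + 6^6 + 1 (base 6). Lift 7: 6588345. −1: 6588344.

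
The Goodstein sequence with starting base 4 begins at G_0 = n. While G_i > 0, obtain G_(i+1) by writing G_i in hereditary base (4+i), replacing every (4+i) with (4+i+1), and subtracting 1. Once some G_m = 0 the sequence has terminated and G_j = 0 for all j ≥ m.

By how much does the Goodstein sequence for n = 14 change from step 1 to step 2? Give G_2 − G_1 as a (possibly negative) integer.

[0] 14 ≡ 3·4 + 2 (base 4). Lift 5: 17. −1: 16.
[1] 16 ≡ 3·5 + 1 (base 5). Lift 6: 19. −1: 18.

2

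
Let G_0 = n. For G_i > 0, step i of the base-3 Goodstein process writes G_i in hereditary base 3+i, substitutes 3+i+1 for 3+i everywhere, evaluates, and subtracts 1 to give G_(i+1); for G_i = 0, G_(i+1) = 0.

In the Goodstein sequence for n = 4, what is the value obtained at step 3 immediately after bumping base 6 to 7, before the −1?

(0) 4|_3 = 3 + 1 ↦ 4 + 1|_4 = 5 ⇒ 4
(1) 4|_4 = 4 ↦ 5|_5 = 5 ⇒ 4
(2) 4|_5 = 4 ↦ 4|_6 = 4 ⇒ 3
(3) 3|_6 = 3 ↦ 3|_7 = 3 ⇒ 2

3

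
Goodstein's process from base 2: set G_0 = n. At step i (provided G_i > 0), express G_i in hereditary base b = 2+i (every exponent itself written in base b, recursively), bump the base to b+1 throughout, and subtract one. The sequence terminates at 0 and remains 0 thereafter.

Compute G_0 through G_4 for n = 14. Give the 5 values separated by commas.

14, 110, 1281, 18750, 326591

base 2: 14 = 2^(2 + 1) + 2^2 + 2; at 3: 3^(3 + 1) + 3^3 + 3 = 111; next = 110
base 3: 110 = 3^(3 + 1) + 3^3 + 2; at 4: 4^(4 + 1) + 4^4 + 2 = 1282; next = 1281
base 4: 1281 = 4^(4 + 1) + 4^4 + 1; at 5: 5^(5 + 1) + 5^5 + 1 = 18751; next = 18750
base 5: 18750 = 5^(5 + 1) + 5^5; at 6: 6^(6 + 1) + 6^6 = 326592; next = 326591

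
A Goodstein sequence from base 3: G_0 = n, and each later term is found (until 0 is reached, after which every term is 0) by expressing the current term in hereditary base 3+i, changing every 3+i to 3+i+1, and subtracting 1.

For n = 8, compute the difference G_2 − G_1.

G_0=8  [base 3] 2·3 + 2  →[3↦4]→  2·4 + 2 = 10  −1 ⇒ G_1=9
G_1=9  [base 4] 2·4 + 1  →[4↦5]→  2·5 + 1 = 11  −1 ⇒ G_2=10

1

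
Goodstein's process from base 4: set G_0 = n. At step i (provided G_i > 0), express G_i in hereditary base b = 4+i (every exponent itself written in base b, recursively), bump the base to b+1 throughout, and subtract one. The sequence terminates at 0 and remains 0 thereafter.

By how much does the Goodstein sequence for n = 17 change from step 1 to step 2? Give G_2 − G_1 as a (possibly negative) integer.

10

[0] 17 ≡ 4^2 + 1 (base 4). Lift 5: 26. −1: 25.
[1] 25 ≡ 5^2 (base 5). Lift 6: 36. −1: 35.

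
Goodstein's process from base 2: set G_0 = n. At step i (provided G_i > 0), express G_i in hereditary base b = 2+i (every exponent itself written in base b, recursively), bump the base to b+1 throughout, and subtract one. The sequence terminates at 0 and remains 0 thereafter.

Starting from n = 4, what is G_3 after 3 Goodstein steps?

60

i=0: 4 = 2^2 (b=2); 2→3: 3^3 = 27; 27−1 = 26
i=1: 26 = 2·3^2 + 2·3 + 2 (b=3); 3→4: 2·4^2 + 2·4 + 2 = 42; 42−1 = 41
i=2: 41 = 2·4^2 + 2·4 + 1 (b=4); 4→5: 2·5^2 + 2·5 + 1 = 61; 61−1 = 60
i=3: 60 = 2·5^2 + 2·5 (b=5); 5→6: 2·6^2 + 2·6 = 84; 84−1 = 83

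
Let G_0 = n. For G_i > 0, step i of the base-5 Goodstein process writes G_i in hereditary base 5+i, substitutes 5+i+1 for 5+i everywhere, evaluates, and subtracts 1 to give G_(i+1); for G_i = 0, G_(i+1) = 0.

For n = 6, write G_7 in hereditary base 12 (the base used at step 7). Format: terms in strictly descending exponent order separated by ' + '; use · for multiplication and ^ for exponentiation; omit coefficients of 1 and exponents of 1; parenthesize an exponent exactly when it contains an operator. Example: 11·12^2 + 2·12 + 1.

i=0: 6 = 5 + 1 (b=5); 5→6: 6 + 1 = 7; 7−1 = 6
i=1: 6 = 6 (b=6); 6→7: 7 = 7; 7−1 = 6
i=2: 6 = 6 (b=7); 7→8: 6 = 6; 6−1 = 5
i=3: 5 = 5 (b=8); 8→9: 5 = 5; 5−1 = 4
i=4: 4 = 4 (b=9); 9→10: 4 = 4; 4−1 = 3
i=5: 3 = 3 (b=10); 10→11: 3 = 3; 3−1 = 2
i=6: 2 = 2 (b=11); 11→12: 2 = 2; 2−1 = 1
i=7: 1 = 1 (b=12); 12→13: 1 = 1; 1−1 = 0

1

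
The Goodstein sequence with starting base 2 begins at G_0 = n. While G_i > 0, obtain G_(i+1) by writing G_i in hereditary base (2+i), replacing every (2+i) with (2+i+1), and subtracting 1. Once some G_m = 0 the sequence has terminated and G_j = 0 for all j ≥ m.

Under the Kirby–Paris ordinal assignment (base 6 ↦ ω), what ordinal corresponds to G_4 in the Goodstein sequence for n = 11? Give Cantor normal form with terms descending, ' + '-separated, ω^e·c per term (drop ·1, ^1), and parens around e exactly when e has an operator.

(0) 11|_2 = 2^(2 + 1) + 2 + 1 ↦ 3^(3 + 1) + 3 + 1|_3 = 85 ⇒ 84
(1) 84|_3 = 3^(3 + 1) + 3 ↦ 4^(4 + 1) + 4|_4 = 1028 ⇒ 1027
(2) 1027|_4 = 4^(4 + 1) + 3 ↦ 5^(5 + 1) + 3|_5 = 15628 ⇒ 15627
(3) 15627|_5 = 5^(5 + 1) + 2 ↦ 6^(6 + 1) + 2|_6 = 279938 ⇒ 279937
(4) 279937|_6 = 6^(6 + 1) + 1 ↦ 7^(7 + 1) + 1|_7 = 5764802 ⇒ 5764801

ω^(ω + 1) + 1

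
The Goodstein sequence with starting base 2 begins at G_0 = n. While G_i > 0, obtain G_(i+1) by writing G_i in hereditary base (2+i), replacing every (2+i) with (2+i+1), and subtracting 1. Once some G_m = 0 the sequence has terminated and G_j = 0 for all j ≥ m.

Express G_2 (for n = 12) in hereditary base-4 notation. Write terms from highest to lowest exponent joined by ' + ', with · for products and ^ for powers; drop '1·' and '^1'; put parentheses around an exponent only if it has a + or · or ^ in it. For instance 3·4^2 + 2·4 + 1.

base 2: 12 = 2^(2 + 1) + 2^2; at 3: 3^(3 + 1) + 3^3 = 108; next = 107
base 3: 107 = 3^(3 + 1) + 2·3^2 + 2·3 + 2; at 4: 4^(4 + 1) + 2·4^2 + 2·4 + 2 = 1066; next = 1065

4^(4 + 1) + 2·4^2 + 2·4 + 1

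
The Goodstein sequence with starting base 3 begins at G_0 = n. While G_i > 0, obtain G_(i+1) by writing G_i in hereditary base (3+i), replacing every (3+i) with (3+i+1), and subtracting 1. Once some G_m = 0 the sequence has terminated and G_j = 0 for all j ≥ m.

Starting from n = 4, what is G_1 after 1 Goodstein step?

4

[0] 4 ≡ 3 + 1 (base 3). Lift 4: 5. −1: 4.
[1] 4 ≡ 4 (base 4). Lift 5: 5. −1: 4.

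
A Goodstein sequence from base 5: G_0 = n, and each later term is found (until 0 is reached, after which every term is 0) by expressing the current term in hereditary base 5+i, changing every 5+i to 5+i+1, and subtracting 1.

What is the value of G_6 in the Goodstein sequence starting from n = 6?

step 0: 6 = 5 + 1; sub 6 for 5: 6 + 1; = 7; G_1 = 7−1 = 6
step 1: 6 = 6; sub 7 for 6: 7; = 7; G_2 = 7−1 = 6
step 2: 6 = 6; sub 8 for 7: 6; = 6; G_3 = 6−1 = 5
step 3: 5 = 5; sub 9 for 8: 5; = 5; G_4 = 5−1 = 4
step 4: 4 = 4; sub 10 for 9: 4; = 4; G_5 = 4−1 = 3
step 5: 3 = 3; sub 11 for 10: 3; = 3; G_6 = 3−1 = 2

2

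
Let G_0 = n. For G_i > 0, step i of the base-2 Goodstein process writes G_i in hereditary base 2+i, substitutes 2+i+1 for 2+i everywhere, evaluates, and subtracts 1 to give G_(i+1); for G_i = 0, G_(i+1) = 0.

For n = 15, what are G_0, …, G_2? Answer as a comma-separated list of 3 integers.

15, 111, 1283

(0) 15|_2 = 2^(2 + 1) + 2^2 + 2 + 1 ↦ 3^(3 + 1) + 3^3 + 3 + 1|_3 = 112 ⇒ 111
(1) 111|_3 = 3^(3 + 1) + 3^3 + 3 ↦ 4^(4 + 1) + 4^4 + 4|_4 = 1284 ⇒ 1283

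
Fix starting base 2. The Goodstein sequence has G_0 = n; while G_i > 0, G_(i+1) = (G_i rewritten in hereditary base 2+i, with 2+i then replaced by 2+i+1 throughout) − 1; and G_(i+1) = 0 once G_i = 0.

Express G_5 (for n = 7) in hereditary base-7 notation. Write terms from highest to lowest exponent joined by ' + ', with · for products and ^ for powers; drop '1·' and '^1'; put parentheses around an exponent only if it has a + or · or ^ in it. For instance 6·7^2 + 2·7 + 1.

step 0: 7 = 2^2 + 2 + 1; sub 3 for 2: 3^3 + 3 + 1; = 31; G_1 = 31−1 = 30
step 1: 30 = 3^3 + 3; sub 4 for 3: 4^4 + 4; = 260; G_2 = 260−1 = 259
step 2: 259 = 4^4 + 3; sub 5 for 4: 5^5 + 3; = 3128; G_3 = 3128−1 = 3127
step 3: 3127 = 5^5 + 2; sub 6 for 5: 6^6 + 2; = 46658; G_4 = 46658−1 = 46657
step 4: 46657 = 6^6 + 1; sub 7 for 6: 7^7 + 1; = 823544; G_5 = 823544−1 = 823543
step 5: 823543 = 7^7; sub 8 for 7: 8^8; = 16777216; G_6 = 16777216−1 = 16777215

7^7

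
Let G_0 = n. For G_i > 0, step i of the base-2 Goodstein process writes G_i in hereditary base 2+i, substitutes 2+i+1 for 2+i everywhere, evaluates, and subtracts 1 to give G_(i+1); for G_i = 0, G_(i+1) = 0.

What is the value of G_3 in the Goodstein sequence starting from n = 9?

i=0: 9 = 2^(2 + 1) + 1 (b=2); 2→3: 3^(3 + 1) + 1 = 82; 82−1 = 81
i=1: 81 = 3^(3 + 1) (b=3); 3→4: 4^(4 + 1) = 1024; 1024−1 = 1023
i=2: 1023 = 3·4^4 + 3·4^3 + 3·4^2 + 3·4 + 3 (b=4); 4→5: 3·5^5 + 3·5^3 + 3·5^2 + 3·5 + 3 = 9843; 9843−1 = 9842
i=3: 9842 = 3·5^5 + 3·5^3 + 3·5^2 + 3·5 + 2 (b=5); 5→6: 3·6^6 + 3·6^3 + 3·6^2 + 3·6 + 2 = 140744; 140744−1 = 140743

9842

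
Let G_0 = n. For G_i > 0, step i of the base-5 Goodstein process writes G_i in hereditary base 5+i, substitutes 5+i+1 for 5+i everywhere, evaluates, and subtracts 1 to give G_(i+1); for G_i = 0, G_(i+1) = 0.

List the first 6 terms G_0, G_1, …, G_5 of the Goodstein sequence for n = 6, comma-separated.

6, 6, 6, 5, 4, 3

i=0: 6 = 5 + 1 (b=5); 5→6: 6 + 1 = 7; 7−1 = 6
i=1: 6 = 6 (b=6); 6→7: 7 = 7; 7−1 = 6
i=2: 6 = 6 (b=7); 7→8: 6 = 6; 6−1 = 5
i=3: 5 = 5 (b=8); 8→9: 5 = 5; 5−1 = 4
i=4: 4 = 4 (b=9); 9→10: 4 = 4; 4−1 = 3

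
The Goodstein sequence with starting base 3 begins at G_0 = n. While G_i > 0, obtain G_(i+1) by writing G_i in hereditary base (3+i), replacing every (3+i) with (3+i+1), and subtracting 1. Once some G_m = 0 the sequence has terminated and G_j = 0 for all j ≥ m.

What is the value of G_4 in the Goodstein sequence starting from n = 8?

11

base 3: 8 = 2·3 + 2; at 4: 2·4 + 2 = 10; next = 9
base 4: 9 = 2·4 + 1; at 5: 2·5 + 1 = 11; next = 10
base 5: 10 = 2·5; at 6: 2·6 = 12; next = 11
base 6: 11 = 6 + 5; at 7: 7 + 5 = 12; next = 11
base 7: 11 = 7 + 4; at 8: 8 + 4 = 12; next = 11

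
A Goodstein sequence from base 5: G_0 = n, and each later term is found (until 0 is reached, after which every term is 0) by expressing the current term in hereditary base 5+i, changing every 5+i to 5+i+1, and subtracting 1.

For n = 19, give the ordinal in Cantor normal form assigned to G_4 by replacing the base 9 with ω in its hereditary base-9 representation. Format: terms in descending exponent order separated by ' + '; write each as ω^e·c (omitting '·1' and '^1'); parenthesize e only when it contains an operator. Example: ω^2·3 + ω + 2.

G_0 = 19. HB_5(19) = 3·5 + 4. Bump = 22. G_1 = 21.
G_1 = 21. HB_6(21) = 3·6 + 3. Bump = 24. G_2 = 23.
G_2 = 23. HB_7(23) = 3·7 + 2. Bump = 26. G_3 = 25.
G_3 = 25. HB_8(25) = 3·8 + 1. Bump = 28. G_4 = 27.
G_4 = 27. HB_9(27) = 3·9. Bump = 30. G_5 = 29.

ω·3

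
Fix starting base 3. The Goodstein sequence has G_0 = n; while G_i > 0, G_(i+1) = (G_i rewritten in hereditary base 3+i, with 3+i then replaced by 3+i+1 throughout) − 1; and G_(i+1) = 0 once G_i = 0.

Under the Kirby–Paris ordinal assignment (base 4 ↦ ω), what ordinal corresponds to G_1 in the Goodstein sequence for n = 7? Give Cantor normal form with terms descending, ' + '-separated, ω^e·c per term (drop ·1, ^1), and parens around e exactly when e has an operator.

[0] 7 ≡ 2·3 + 1 (base 3). Lift 4: 9. −1: 8.
[1] 8 ≡ 2·4 (base 4). Lift 5: 10. −1: 9.

ω·2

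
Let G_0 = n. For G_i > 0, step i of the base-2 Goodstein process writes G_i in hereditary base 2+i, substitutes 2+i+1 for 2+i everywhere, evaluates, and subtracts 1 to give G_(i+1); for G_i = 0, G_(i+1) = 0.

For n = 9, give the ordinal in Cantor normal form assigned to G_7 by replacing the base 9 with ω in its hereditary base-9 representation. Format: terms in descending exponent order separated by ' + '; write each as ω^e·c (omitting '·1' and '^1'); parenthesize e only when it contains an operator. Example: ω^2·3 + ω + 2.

step 0: 9 = 2^(2 + 1) + 1; sub 3 for 2: 3^(3 + 1) + 1; = 82; G_1 = 82−1 = 81
step 1: 81 = 3^(3 + 1); sub 4 for 3: 4^(4 + 1); = 1024; G_2 = 1024−1 = 1023
step 2: 1023 = 3·4^4 + 3·4^3 + 3·4^2 + 3·4 + 3; sub 5 for 4: 3·5^5 + 3·5^3 + 3·5^2 + 3·5 + 3; = 9843; G_3 = 9843−1 = 9842
step 3: 9842 = 3·5^5 + 3·5^3 + 3·5^2 + 3·5 + 2; sub 6 for 5: 3·6^6 + 3·6^3 + 3·6^2 + 3·6 + 2; = 140744; G_4 = 140744−1 = 140743
step 4: 140743 = 3·6^6 + 3·6^3 + 3·6^2 + 3·6 + 1; sub 7 for 6: 3·7^7 + 3·7^3 + 3·7^2 + 3·7 + 1; = 2471827; G_5 = 2471827−1 = 2471826
step 5: 2471826 = 3·7^7 + 3·7^3 + 3·7^2 + 3·7; sub 8 for 7: 3·8^8 + 3·8^3 + 3·8^2 + 3·8; = 50333400; G_6 = 50333400−1 = 50333399
step 6: 50333399 = 3·8^8 + 3·8^3 + 3·8^2 + 2·8 + 7; sub 9 for 8: 3·9^9 + 3·9^3 + 3·9^2 + 2·9 + 7; = 1162263922; G_7 = 1162263922−1 = 1162263921
step 7: 1162263921 = 3·9^9 + 3·9^3 + 3·9^2 + 2·9 + 6; sub 10 for 9: 3·10^10 + 3·10^3 + 3·10^2 + 2·10 + 6; = 30000003326; G_8 = 30000003326−1 = 30000003325

ω^ω·3 + ω^3·3 + ω^2·3 + ω·2 + 6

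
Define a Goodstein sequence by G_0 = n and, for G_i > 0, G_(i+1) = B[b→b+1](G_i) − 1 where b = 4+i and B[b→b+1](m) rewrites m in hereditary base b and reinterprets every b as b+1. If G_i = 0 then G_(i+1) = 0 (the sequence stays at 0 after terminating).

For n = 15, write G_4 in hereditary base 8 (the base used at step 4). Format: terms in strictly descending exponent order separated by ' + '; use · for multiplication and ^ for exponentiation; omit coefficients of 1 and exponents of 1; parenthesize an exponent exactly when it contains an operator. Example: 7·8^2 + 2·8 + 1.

2·8 + 7

(0) 15|_4 = 3·4 + 3 ↦ 3·5 + 3|_5 = 18 ⇒ 17
(1) 17|_5 = 3·5 + 2 ↦ 3·6 + 2|_6 = 20 ⇒ 19
(2) 19|_6 = 3·6 + 1 ↦ 3·7 + 1|_7 = 22 ⇒ 21
(3) 21|_7 = 3·7 ↦ 3·8|_8 = 24 ⇒ 23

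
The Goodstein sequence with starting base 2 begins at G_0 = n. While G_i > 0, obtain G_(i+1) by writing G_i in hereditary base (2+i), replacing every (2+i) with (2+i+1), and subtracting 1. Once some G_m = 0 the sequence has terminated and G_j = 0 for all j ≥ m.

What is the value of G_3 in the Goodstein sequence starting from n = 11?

15627

(0) 11|_2 = 2^(2 + 1) + 2 + 1 ↦ 3^(3 + 1) + 3 + 1|_3 = 85 ⇒ 84
(1) 84|_3 = 3^(3 + 1) + 3 ↦ 4^(4 + 1) + 4|_4 = 1028 ⇒ 1027
(2) 1027|_4 = 4^(4 + 1) + 3 ↦ 5^(5 + 1) + 3|_5 = 15628 ⇒ 15627
(3) 15627|_5 = 5^(5 + 1) + 2 ↦ 6^(6 + 1) + 2|_6 = 279938 ⇒ 279937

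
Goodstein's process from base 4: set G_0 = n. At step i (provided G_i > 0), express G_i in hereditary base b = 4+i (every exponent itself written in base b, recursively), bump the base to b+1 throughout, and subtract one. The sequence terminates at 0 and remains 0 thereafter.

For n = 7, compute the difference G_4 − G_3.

0

base 4: 7 = 4 + 3; at 5: 5 + 3 = 8; next = 7
base 5: 7 = 5 + 2; at 6: 6 + 2 = 8; next = 7
base 6: 7 = 6 + 1; at 7: 7 + 1 = 8; next = 7
base 7: 7 = 7; at 8: 8 = 8; next = 7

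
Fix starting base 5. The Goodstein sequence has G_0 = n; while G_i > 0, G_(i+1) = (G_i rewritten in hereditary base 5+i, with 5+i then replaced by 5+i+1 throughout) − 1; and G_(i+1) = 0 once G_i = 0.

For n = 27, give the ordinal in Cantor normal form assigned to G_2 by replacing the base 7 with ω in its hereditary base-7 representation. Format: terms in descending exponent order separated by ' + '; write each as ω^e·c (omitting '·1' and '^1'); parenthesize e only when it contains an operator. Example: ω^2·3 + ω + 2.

ω^2

(0) 27|_5 = 5^2 + 2 ↦ 6^2 + 2|_6 = 38 ⇒ 37
(1) 37|_6 = 6^2 + 1 ↦ 7^2 + 1|_7 = 50 ⇒ 49
(2) 49|_7 = 7^2 ↦ 8^2|_8 = 64 ⇒ 63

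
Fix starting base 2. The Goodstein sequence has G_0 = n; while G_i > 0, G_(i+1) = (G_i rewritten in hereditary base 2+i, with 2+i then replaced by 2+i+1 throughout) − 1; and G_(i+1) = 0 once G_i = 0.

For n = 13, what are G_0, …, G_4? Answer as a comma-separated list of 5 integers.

13, 108, 1279, 16092, 280711

[0] 13 ≡ 2^(2 + 1) + 2^2 + 1 (base 2). Lift 3: 109. −1: 108.
[1] 108 ≡ 3^(3 + 1) + 3^3 (base 3). Lift 4: 1280. −1: 1279.
[2] 1279 ≡ 4^(4 + 1) + 3·4^3 + 3·4^2 + 3·4 + 3 (base 4). Lift 5: 16093. −1: 16092.
[3] 16092 ≡ 5^(5 + 1) + 3·5^3 + 3·5^2 + 3·5 + 2 (base 5). Lift 6: 280712. −1: 280711.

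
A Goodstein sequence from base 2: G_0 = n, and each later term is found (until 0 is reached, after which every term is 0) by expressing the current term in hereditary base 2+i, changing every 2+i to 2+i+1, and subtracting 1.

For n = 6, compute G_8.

555551

6 —HB2→ 2^2 + 2 —bump→ 3^3 + 3 = 30 —(−1)→ 29
29 —HB3→ 3^3 + 2 —bump→ 4^4 + 2 = 258 —(−1)→ 257
257 —HB4→ 4^4 + 1 —bump→ 5^5 + 1 = 3126 —(−1)→ 3125
3125 —HB5→ 5^5 —bump→ 6^6 = 46656 —(−1)→ 46655
46655 —HB6→ 5·6^5 + 5·6^4 + 5·6^3 + 5·6^2 + 5·6 + 5 —bump→ 5·7^5 + 5·7^4 + 5·7^3 + 5·7^2 + 5·7 + 5 = 98040 —(−1)→ 98039
98039 —HB7→ 5·7^5 + 5·7^4 + 5·7^3 + 5·7^2 + 5·7 + 4 —bump→ 5·8^5 + 5·8^4 + 5·8^3 + 5·8^2 + 5·8 + 4 = 187244 —(−1)→ 187243
187243 —HB8→ 5·8^5 + 5·8^4 + 5·8^3 + 5·8^2 + 5·8 + 3 —bump→ 5·9^5 + 5·9^4 + 5·9^3 + 5·9^2 + 5·9 + 3 = 332148 —(−1)→ 332147
332147 —HB9→ 5·9^5 + 5·9^4 + 5·9^3 + 5·9^2 + 5·9 + 2 —bump→ 5·10^5 + 5·10^4 + 5·10^3 + 5·10^2 + 5·10 + 2 = 555552 —(−1)→ 555551
555551 —HB10→ 5·10^5 + 5·10^4 + 5·10^3 + 5·10^2 + 5·10 + 1 —bump→ 5·11^5 + 5·11^4 + 5·11^3 + 5·11^2 + 5·11 + 1 = 885776 —(−1)→ 885775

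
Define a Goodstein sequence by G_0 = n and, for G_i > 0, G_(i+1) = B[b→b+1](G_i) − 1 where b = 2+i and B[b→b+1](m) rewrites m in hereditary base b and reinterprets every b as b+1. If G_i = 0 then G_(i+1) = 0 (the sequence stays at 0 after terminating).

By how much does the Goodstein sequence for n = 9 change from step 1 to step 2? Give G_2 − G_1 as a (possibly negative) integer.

base 2: 9 = 2^(2 + 1) + 1; at 3: 3^(3 + 1) + 1 = 82; next = 81
base 3: 81 = 3^(3 + 1); at 4: 4^(4 + 1) = 1024; next = 1023

942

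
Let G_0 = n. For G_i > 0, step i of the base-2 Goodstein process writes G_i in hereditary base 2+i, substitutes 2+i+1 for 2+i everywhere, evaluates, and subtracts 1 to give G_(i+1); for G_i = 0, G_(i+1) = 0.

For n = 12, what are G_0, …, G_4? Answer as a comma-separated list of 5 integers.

i=0: 12 = 2^(2 + 1) + 2^2 (b=2); 2→3: 3^(3 + 1) + 3^3 = 108; 108−1 = 107
i=1: 107 = 3^(3 + 1) + 2·3^2 + 2·3 + 2 (b=3); 3→4: 4^(4 + 1) + 2·4^2 + 2·4 + 2 = 1066; 1066−1 = 1065
i=2: 1065 = 4^(4 + 1) + 2·4^2 + 2·4 + 1 (b=4); 4→5: 5^(5 + 1) + 2·5^2 + 2·5 + 1 = 15686; 15686−1 = 15685
i=3: 15685 = 5^(5 + 1) + 2·5^2 + 2·5 (b=5); 5→6: 6^(6 + 1) + 2·6^2 + 2·6 = 280020; 280020−1 = 280019

12, 107, 1065, 15685, 280019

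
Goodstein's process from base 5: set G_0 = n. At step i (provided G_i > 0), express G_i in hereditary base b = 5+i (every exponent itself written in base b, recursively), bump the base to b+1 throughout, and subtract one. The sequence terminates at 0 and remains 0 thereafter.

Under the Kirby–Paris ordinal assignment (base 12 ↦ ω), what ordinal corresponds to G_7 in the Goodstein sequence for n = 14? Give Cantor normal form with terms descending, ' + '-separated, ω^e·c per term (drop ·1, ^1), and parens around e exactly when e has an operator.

ω + 7

G_0 = 14. HB_5(14) = 2·5 + 4. Bump = 16. G_1 = 15.
G_1 = 15. HB_6(15) = 2·6 + 3. Bump = 17. G_2 = 16.
G_2 = 16. HB_7(16) = 2·7 + 2. Bump = 18. G_3 = 17.
G_3 = 17. HB_8(17) = 2·8 + 1. Bump = 19. G_4 = 18.
G_4 = 18. HB_9(18) = 2·9. Bump = 20. G_5 = 19.
G_5 = 19. HB_10(19) = 10 + 9. Bump = 20. G_6 = 19.
G_6 = 19. HB_11(19) = 11 + 8. Bump = 20. G_7 = 19.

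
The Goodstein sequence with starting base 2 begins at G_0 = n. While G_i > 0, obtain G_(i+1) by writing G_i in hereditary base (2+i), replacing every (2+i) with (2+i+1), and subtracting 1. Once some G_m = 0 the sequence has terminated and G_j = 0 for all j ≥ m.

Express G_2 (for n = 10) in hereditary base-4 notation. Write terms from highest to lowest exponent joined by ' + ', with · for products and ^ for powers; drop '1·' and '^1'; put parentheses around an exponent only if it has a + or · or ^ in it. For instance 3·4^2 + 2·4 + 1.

4^(4 + 1) + 1

G_0=10  [base 2] 2^(2 + 1) + 2  →[2↦3]→  3^(3 + 1) + 3 = 84  −1 ⇒ G_1=83
G_1=83  [base 3] 3^(3 + 1) + 2  →[3↦4]→  4^(4 + 1) + 2 = 1026  −1 ⇒ G_2=1025
G_2=1025  [base 4] 4^(4 + 1) + 1  →[4↦5]→  5^(5 + 1) + 1 = 15626  −1 ⇒ G_3=15625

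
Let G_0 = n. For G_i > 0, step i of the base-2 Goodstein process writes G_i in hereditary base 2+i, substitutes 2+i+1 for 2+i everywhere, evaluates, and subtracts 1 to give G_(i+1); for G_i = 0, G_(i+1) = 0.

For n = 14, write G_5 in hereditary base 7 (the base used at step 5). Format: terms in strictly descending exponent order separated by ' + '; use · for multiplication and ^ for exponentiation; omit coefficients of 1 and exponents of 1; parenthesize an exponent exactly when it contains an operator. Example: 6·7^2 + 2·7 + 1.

7^(7 + 1) + 5·7^5 + 5·7^4 + 5·7^3 + 5·7^2 + 5·7 + 4

G_0=14  [base 2] 2^(2 + 1) + 2^2 + 2  →[2↦3]→  3^(3 + 1) + 3^3 + 3 = 111  −1 ⇒ G_1=110
G_1=110  [base 3] 3^(3 + 1) + 3^3 + 2  →[3↦4]→  4^(4 + 1) + 4^4 + 2 = 1282  −1 ⇒ G_2=1281
G_2=1281  [base 4] 4^(4 + 1) + 4^4 + 1  →[4↦5]→  5^(5 + 1) + 5^5 + 1 = 18751  −1 ⇒ G_3=18750
G_3=18750  [base 5] 5^(5 + 1) + 5^5  →[5↦6]→  6^(6 + 1) + 6^6 = 326592  −1 ⇒ G_4=326591
G_4=326591  [base 6] 6^(6 + 1) + 5·6^5 + 5·6^4 + 5·6^3 + 5·6^2 + 5·6 + 5  →[6↦7]→  7^(7 + 1) + 5·7^5 + 5·7^4 + 5·7^3 + 5·7^2 + 5·7 + 5 = 5862841  −1 ⇒ G_5=5862840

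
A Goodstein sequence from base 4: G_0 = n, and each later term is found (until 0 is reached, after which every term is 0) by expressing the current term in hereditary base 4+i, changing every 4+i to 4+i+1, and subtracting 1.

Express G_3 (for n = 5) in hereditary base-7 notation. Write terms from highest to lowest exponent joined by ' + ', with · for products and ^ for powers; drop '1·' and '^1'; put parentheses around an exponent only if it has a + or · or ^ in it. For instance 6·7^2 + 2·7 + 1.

5 —HB4→ 4 + 1 —bump→ 5 + 1 = 6 —(−1)→ 5
5 —HB5→ 5 —bump→ 6 = 6 —(−1)→ 5
5 —HB6→ 5 —bump→ 5 = 5 —(−1)→ 4
4 —HB7→ 4 —bump→ 4 = 4 —(−1)→ 3

4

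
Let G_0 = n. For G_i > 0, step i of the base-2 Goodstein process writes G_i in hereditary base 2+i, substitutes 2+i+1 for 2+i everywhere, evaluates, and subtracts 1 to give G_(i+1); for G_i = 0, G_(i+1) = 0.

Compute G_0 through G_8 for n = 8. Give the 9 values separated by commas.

step 0: 8 = 2^(2 + 1); sub 3 for 2: 3^(3 + 1); = 81; G_1 = 81−1 = 80
step 1: 80 = 2·3^3 + 2·3^2 + 2·3 + 2; sub 4 for 3: 2·4^4 + 2·4^2 + 2·4 + 2; = 554; G_2 = 554−1 = 553
step 2: 553 = 2·4^4 + 2·4^2 + 2·4 + 1; sub 5 for 4: 2·5^5 + 2·5^2 + 2·5 + 1; = 6311; G_3 = 6311−1 = 6310
step 3: 6310 = 2·5^5 + 2·5^2 + 2·5; sub 6 for 5: 2·6^6 + 2·6^2 + 2·6; = 93396; G_4 = 93396−1 = 93395
step 4: 93395 = 2·6^6 + 2·6^2 + 6 + 5; sub 7 for 6: 2·7^7 + 2·7^2 + 7 + 5; = 1647196; G_5 = 1647196−1 = 1647195
step 5: 1647195 = 2·7^7 + 2·7^2 + 7 + 4; sub 8 for 7: 2·8^8 + 2·8^2 + 8 + 4; = 33554572; G_6 = 33554572−1 = 33554571
step 6: 33554571 = 2·8^8 + 2·8^2 + 8 + 3; sub 9 for 8: 2·9^9 + 2·9^2 + 9 + 3; = 774841152; G_7 = 774841152−1 = 774841151
step 7: 774841151 = 2·9^9 + 2·9^2 + 9 + 2; sub 10 for 9: 2·10^10 + 2·10^2 + 10 + 2; = 20000000212; G_8 = 20000000212−1 = 20000000211

8, 80, 553, 6310, 93395, 1647195, 33554571, 774841151, 20000000211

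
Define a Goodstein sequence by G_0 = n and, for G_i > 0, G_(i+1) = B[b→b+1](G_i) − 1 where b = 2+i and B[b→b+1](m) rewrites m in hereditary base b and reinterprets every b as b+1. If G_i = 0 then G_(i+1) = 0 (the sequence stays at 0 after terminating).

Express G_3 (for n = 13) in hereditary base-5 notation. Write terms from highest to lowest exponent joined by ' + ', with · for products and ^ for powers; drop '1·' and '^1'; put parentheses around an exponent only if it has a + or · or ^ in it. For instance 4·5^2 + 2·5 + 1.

5^(5 + 1) + 3·5^3 + 3·5^2 + 3·5 + 2

G_0=13  [base 2] 2^(2 + 1) + 2^2 + 1  →[2↦3]→  3^(3 + 1) + 3^3 + 1 = 109  −1 ⇒ G_1=108
G_1=108  [base 3] 3^(3 + 1) + 3^3  →[3↦4]→  4^(4 + 1) + 4^4 = 1280  −1 ⇒ G_2=1279
G_2=1279  [base 4] 4^(4 + 1) + 3·4^3 + 3·4^2 + 3·4 + 3  →[4↦5]→  5^(5 + 1) + 3·5^3 + 3·5^2 + 3·5 + 3 = 16093  −1 ⇒ G_3=16092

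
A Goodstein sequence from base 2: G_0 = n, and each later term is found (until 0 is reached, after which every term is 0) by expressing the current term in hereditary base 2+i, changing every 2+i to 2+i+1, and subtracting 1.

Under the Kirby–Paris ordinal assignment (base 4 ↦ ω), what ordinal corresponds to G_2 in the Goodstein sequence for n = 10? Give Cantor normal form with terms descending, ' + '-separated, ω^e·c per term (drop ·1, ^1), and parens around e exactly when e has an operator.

10 —HB2→ 2^(2 + 1) + 2 —bump→ 3^(3 + 1) + 3 = 84 —(−1)→ 83
83 —HB3→ 3^(3 + 1) + 2 —bump→ 4^(4 + 1) + 2 = 1026 —(−1)→ 1025
1025 —HB4→ 4^(4 + 1) + 1 —bump→ 5^(5 + 1) + 1 = 15626 —(−1)→ 15625

ω^(ω + 1) + 1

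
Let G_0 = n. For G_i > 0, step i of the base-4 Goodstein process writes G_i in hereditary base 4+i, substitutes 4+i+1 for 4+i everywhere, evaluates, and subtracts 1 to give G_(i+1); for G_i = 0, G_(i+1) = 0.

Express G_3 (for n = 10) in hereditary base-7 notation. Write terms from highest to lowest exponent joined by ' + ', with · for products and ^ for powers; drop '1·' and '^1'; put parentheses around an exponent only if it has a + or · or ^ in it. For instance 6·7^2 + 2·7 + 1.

10 —HB4→ 2·4 + 2 —bump→ 2·5 + 2 = 12 —(−1)→ 11
11 —HB5→ 2·5 + 1 —bump→ 2·6 + 1 = 13 —(−1)→ 12
12 —HB6→ 2·6 —bump→ 2·7 = 14 —(−1)→ 13
13 —HB7→ 7 + 6 —bump→ 8 + 6 = 14 —(−1)→ 13

7 + 6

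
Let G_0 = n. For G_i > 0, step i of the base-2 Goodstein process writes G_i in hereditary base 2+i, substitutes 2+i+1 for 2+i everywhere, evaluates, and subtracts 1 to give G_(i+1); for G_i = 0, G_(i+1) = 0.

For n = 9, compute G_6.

step 0: 9 = 2^(2 + 1) + 1; sub 3 for 2: 3^(3 + 1) + 1; = 82; G_1 = 82−1 = 81
step 1: 81 = 3^(3 + 1); sub 4 for 3: 4^(4 + 1); = 1024; G_2 = 1024−1 = 1023
step 2: 1023 = 3·4^4 + 3·4^3 + 3·4^2 + 3·4 + 3; sub 5 for 4: 3·5^5 + 3·5^3 + 3·5^2 + 3·5 + 3; = 9843; G_3 = 9843−1 = 9842
step 3: 9842 = 3·5^5 + 3·5^3 + 3·5^2 + 3·5 + 2; sub 6 for 5: 3·6^6 + 3·6^3 + 3·6^2 + 3·6 + 2; = 140744; G_4 = 140744−1 = 140743
step 4: 140743 = 3·6^6 + 3·6^3 + 3·6^2 + 3·6 + 1; sub 7 for 6: 3·7^7 + 3·7^3 + 3·7^2 + 3·7 + 1; = 2471827; G_5 = 2471827−1 = 2471826
step 5: 2471826 = 3·7^7 + 3·7^3 + 3·7^2 + 3·7; sub 8 for 7: 3·8^8 + 3·8^3 + 3·8^2 + 3·8; = 50333400; G_6 = 50333400−1 = 50333399
step 6: 50333399 = 3·8^8 + 3·8^3 + 3·8^2 + 2·8 + 7; sub 9 for 8: 3·9^9 + 3·9^3 + 3·9^2 + 2·9 + 7; = 1162263922; G_7 = 1162263922−1 = 1162263921

50333399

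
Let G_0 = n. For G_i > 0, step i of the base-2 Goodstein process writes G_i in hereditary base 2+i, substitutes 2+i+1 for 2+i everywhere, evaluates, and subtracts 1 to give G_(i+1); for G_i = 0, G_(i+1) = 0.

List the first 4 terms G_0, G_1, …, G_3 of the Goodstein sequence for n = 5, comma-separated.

base 2: 5 = 2^2 + 1; at 3: 3^3 + 1 = 28; next = 27
base 3: 27 = 3^3; at 4: 4^4 = 256; next = 255
base 4: 255 = 3·4^3 + 3·4^2 + 3·4 + 3; at 5: 3·5^3 + 3·5^2 + 3·5 + 3 = 468; next = 467

5, 27, 255, 467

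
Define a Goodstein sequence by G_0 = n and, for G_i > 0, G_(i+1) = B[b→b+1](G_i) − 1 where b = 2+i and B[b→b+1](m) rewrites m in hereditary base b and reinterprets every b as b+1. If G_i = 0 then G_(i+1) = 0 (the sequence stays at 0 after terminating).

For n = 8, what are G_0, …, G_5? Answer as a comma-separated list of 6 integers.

8, 80, 553, 6310, 93395, 1647195

G_0 = 8. HB_2(8) = 2^(2 + 1). Bump = 81. G_1 = 80.
G_1 = 80. HB_3(80) = 2·3^3 + 2·3^2 + 2·3 + 2. Bump = 554. G_2 = 553.
G_2 = 553. HB_4(553) = 2·4^4 + 2·4^2 + 2·4 + 1. Bump = 6311. G_3 = 6310.
G_3 = 6310. HB_5(6310) = 2·5^5 + 2·5^2 + 2·5. Bump = 93396. G_4 = 93395.
G_4 = 93395. HB_6(93395) = 2·6^6 + 2·6^2 + 6 + 5. Bump = 1647196. G_5 = 1647195.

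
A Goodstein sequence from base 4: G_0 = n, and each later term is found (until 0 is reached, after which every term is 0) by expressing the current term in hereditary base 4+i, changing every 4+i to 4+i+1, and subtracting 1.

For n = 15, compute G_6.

15 —HB4→ 3·4 + 3 —bump→ 3·5 + 3 = 18 —(−1)→ 17
17 —HB5→ 3·5 + 2 —bump→ 3·6 + 2 = 20 —(−1)→ 19
19 —HB6→ 3·6 + 1 —bump→ 3·7 + 1 = 22 —(−1)→ 21
21 —HB7→ 3·7 —bump→ 3·8 = 24 —(−1)→ 23
23 —HB8→ 2·8 + 7 —bump→ 2·9 + 7 = 25 —(−1)→ 24
24 —HB9→ 2·9 + 6 —bump→ 2·10 + 6 = 26 —(−1)→ 25
25 —HB10→ 2·10 + 5 —bump→ 2·11 + 5 = 27 —(−1)→ 26

25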